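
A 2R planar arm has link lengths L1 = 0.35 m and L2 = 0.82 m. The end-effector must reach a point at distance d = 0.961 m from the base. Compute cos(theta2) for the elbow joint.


cos(th2) = (d^2 - L1^2 - L2^2)/(2*L1*L2) = (0.961^2 - 0.35^2 - 0.82^2)/(2*0.35*0.82) = 0.2241

0.2241


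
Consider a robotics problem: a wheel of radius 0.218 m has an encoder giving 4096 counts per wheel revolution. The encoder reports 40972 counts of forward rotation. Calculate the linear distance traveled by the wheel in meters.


revs = 40972/4096 = 10.002930
d = revs * 2*pi*r = 10.002930 * 2*pi*0.218 = 13.7014

13.7014 m


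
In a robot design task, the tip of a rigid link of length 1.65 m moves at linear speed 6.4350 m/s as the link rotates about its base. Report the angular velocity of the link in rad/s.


omega = v / L = 6.4350 / 1.65 = 3.9000

3.9000 rad/s


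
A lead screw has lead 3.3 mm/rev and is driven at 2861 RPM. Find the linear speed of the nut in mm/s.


v = lead * (RPM/60) = 3.3*2861/60 = 157.3550

157.3550 mm/s


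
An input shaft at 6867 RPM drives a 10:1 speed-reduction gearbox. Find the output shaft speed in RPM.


omega_out = omega_in / N = 6867 / 10 = 686.7000

686.7000 RPM


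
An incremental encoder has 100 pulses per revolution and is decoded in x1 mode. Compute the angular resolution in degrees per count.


resolution = 360 / (PPR * 1) = 360 / 100 = 3.6000

3.6000 degrees


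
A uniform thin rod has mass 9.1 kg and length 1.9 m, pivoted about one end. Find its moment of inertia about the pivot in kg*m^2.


I = (1/3)*m*L^2 = (1/3)*9.1*1.9^2 = 10.9503

10.9503 kg*m^2


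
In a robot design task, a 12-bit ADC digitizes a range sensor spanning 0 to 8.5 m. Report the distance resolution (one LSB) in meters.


res = range / 2^n = 8.5/2^12 = 8.5/4096 = 0.0021

0.0021 m


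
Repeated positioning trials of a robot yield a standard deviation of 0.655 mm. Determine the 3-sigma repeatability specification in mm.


repeatability = 3*sigma = 3*0.655 = 1.9650

1.9650 mm


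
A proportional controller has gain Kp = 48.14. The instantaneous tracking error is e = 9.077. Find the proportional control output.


u_P = Kp * e = 48.14 * 9.077 = 436.9668

436.9668


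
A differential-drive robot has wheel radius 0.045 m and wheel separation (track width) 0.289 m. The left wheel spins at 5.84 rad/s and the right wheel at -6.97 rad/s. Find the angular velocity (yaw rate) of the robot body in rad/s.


omega = r*(wR - wL)/L = 0.045*(-6.97 - (5.84))/0.289 = -1.9946

-1.9946 rad/s


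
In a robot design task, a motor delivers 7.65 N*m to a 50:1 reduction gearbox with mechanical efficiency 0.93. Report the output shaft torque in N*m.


tau_out = tau_in * N * eta = 7.65 * 50 * 0.93 = 355.7250

355.7250 N*m


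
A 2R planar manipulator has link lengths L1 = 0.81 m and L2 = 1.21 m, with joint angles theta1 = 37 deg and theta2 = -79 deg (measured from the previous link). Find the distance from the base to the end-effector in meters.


x = L1*cos(th1) + L2*cos(th1+th2) = 1.546100
y = L1*sin(th1) + L2*sin(th1+th2) = -0.322178
d = sqrt(x^2 + y^2) = sqrt(2.390425 + 0.103799) = 1.5793

1.5793 m


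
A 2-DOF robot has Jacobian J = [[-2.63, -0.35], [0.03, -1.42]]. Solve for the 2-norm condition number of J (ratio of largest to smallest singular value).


JJ^T eigenvalues: trace(JJ^T) = 9.0567, det(JJ^T) = det(J)^2 = 14.02577401
s_max^2 = (9.0567 + sqrt(25.92071885))/2 = 7.07396971
s_min^2 = (9.0567 - sqrt(25.92071885))/2 = 1.98273029
kappa = s_max/s_min = sqrt(7.07396971/1.98273029) = 1.8889

1.8889


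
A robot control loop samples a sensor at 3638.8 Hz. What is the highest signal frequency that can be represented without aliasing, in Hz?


f_max = f_s/2 = 3638.8/2 = 1819.4000

1819.4000 Hz


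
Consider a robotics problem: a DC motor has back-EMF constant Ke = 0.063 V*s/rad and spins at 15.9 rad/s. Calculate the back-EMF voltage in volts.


V_emf = Ke * omega = 0.063*15.9 = 1.0017

1.0017 V


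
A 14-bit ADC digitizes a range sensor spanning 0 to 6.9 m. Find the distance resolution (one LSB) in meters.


res = range / 2^n = 6.9/2^14 = 6.9/16384 = 4.2114e-04

4.2114e-04 m


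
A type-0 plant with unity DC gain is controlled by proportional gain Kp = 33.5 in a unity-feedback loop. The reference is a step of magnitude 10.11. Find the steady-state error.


e_ss = R/(1 + Kp) = 10.11/(1 + 33.5) = 10.11/34.5000 = 0.2930

0.2930


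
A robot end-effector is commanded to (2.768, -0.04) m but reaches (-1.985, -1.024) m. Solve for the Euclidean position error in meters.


dx = -1.985 - (2.768) = -4.7530, dy = -1.024 - (-0.04) = -0.9840
err = sqrt(22.591009 + 0.968256) = 4.8538

4.8538 m


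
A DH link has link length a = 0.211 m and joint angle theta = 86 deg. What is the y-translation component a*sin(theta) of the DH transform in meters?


a*sin(theta) = 0.211*sin(86 deg) = 0.2105

0.2105 m


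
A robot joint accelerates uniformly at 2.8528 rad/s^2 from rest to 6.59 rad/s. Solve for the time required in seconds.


t = delta_omega / alpha = 6.59 / 2.8528 = 2.3100

2.3100 s


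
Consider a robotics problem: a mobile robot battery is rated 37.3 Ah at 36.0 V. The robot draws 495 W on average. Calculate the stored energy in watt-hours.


E = capacity * V = 37.3*36.0 = 1342.8000

1342.8000 Wh


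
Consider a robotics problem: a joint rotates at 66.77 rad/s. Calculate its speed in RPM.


RPM = 66.77 * 60/(2*pi) = 637.6065

637.6065 RPM


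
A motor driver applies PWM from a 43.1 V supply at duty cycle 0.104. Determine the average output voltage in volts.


V_avg = V_supply * D = 43.1*0.104 = 4.4824

4.4824 V


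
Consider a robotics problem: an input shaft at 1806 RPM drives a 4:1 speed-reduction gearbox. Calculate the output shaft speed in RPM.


omega_out = omega_in / N = 1806 / 4 = 451.5000

451.5000 RPM


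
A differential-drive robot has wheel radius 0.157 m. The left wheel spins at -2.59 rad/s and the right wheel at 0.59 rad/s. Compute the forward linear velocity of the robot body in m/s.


v = r*(wR + wL)/2 = 0.157*(0.59 + -2.59)/2 = -0.1570

-0.1570 m/s


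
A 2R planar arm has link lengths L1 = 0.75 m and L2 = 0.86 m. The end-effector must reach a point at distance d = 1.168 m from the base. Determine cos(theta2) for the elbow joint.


cos(th2) = (d^2 - L1^2 - L2^2)/(2*L1*L2) = (1.168^2 - 0.75^2 - 0.86^2)/(2*0.75*0.86) = 0.0482

0.0482


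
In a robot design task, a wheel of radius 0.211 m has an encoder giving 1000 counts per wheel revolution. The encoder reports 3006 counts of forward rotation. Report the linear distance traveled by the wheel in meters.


revs = 3006/1000 = 3.006000
d = revs * 2*pi*r = 3.006000 * 2*pi*0.211 = 3.9852

3.9852 m


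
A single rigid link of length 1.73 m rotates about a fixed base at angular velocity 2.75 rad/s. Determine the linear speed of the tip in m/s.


v = L*omega = 1.73 * 2.75 = 4.7575

4.7575 m/s


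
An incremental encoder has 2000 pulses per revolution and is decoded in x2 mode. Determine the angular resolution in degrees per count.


resolution = 360 / (PPR * 2) = 360 / 4000 = 0.0900

0.0900 degrees


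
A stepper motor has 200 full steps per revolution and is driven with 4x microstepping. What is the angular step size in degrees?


step = 360/(200*4) = 360/800 = 0.4500

0.4500 degrees


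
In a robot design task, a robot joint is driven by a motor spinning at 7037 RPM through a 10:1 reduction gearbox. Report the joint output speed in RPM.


omega_joint = omega_motor / N = 7037 / 10 = 703.7000

703.7000 RPM


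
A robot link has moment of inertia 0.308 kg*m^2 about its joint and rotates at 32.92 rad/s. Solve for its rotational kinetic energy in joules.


KE = (1/2)*I*omega^2 = 0.5*0.308*32.92^2 = 166.8939

166.8939 J


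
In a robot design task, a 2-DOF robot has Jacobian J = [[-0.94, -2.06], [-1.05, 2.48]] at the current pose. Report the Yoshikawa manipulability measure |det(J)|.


det(J) = -0.94*2.48 - (-2.06)*(-1.05) = -4.4942
|det(J)| = 4.4942

4.4942


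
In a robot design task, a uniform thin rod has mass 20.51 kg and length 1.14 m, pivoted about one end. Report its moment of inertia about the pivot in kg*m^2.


I = (1/3)*m*L^2 = (1/3)*20.51*1.14^2 = 8.8849

8.8849 kg*m^2


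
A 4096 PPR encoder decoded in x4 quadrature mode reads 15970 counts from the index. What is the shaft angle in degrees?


angle = counts * 360 / (PPR*4) = 15970 * 360 / 16384 = 350.9033

350.9033 degrees


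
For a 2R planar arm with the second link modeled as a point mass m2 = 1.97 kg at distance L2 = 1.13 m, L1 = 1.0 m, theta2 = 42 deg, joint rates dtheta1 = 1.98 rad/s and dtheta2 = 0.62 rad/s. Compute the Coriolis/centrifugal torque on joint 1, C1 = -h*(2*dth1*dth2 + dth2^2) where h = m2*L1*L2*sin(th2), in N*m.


h = m2*L1*L2*sin(th2) = 1.97*1.0*1.13*sin(42 deg) = 1.489552
C1 = -h*(2*1.98*0.62 + 0.62^2) = -1.489552*2.8396 = -4.2297

-4.2297 N*m


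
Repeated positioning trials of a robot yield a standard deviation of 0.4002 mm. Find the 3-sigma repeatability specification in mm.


repeatability = 3*sigma = 3*0.4002 = 1.2006

1.2006 mm


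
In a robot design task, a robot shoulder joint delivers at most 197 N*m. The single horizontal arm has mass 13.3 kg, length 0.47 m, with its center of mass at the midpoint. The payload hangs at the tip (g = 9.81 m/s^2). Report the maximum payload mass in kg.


tau_arm = m_arm*g*(L/2) = 13.3*9.81*0.47/2 = 30.6612 N*m
tau_payload = tau_max - tau_arm = 197 - 30.6612 = 166.3388
m_payload = tau_payload / (g*L) = 166.3388 / (9.81*0.47) = 36.0767

36.0767 kg


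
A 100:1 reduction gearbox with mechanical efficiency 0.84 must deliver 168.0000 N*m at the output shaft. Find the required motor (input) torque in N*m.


tau_in = tau_out / (N * eta) = 168.0000 / (100 * 0.84) = 2.0000

2.0000 N*m


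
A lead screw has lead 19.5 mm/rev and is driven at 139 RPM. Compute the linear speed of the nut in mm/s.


v = lead * (RPM/60) = 19.5*139/60 = 45.1750

45.1750 mm/s


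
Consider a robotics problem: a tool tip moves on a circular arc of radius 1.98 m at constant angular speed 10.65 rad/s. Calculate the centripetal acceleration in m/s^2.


a_c = omega^2 * r = 10.65^2 * 1.98 = 224.5766

224.5766 m/s^2


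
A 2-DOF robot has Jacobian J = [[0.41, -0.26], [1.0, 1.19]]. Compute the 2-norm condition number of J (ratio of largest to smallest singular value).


JJ^T eigenvalues: trace(JJ^T) = 2.6518, det(JJ^T) = det(J)^2 = 0.55935441
s_max^2 = (2.6518 + sqrt(4.79462560))/2 = 2.42073168
s_min^2 = (2.6518 - sqrt(4.79462560))/2 = 0.23106832
kappa = s_max/s_min = sqrt(2.42073168/0.23106832) = 3.2367

3.2367


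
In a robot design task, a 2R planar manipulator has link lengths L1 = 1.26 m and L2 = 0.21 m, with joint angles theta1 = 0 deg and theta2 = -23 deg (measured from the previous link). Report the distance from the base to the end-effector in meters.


x = L1*cos(th1) + L2*cos(th1+th2) = 1.453306
y = L1*sin(th1) + L2*sin(th1+th2) = -0.082054
d = sqrt(x^2 + y^2) = sqrt(2.112098 + 0.006733) = 1.4556

1.4556 m


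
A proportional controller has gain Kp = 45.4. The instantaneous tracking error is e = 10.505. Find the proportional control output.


u_P = Kp * e = 45.4 * 10.505 = 476.9270

476.9270


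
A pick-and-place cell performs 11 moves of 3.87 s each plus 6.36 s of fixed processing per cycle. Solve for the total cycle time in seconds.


T = 11*3.87 + 6.36 = 48.9300

48.9300 s


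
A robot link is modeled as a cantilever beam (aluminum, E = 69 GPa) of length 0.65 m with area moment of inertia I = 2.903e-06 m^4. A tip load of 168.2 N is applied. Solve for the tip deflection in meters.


delta = F*L^3/(3*E*I) = 168.2*0.65^3/(3*6.900e+10*2.903e-06)
      = 46.191925/600921 = 7.6869e-05

7.6869e-05 m


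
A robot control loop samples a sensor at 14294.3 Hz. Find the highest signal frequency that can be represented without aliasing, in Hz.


f_max = f_s/2 = 14294.3/2 = 7147.1500

7147.1500 Hz


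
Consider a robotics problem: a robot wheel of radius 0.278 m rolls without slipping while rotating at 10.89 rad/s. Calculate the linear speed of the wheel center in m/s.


v = omega * r = 10.89 * 0.278 = 3.0274

3.0274 m/s


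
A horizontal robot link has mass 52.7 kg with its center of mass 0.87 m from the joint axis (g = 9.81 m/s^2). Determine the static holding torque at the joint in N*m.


tau = m*g*L = 52.7 * 9.81 * 0.87 = 449.7787

449.7787 N*m


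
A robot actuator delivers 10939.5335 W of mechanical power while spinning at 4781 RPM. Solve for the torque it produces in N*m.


omega = 4781 * 2*pi/60 = 500.665149 rad/s
tau = P / omega = 10939.5335 / 500.665149 = 21.8500

21.8500 N*m


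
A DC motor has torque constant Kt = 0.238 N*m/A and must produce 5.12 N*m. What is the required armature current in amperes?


I = tau / Kt = 5.12/0.238 = 21.5126

21.5126 A


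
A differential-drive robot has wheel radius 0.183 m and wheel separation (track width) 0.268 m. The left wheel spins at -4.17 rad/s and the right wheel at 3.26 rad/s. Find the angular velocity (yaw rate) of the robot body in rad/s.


omega = r*(wR - wL)/L = 0.183*(3.26 - (-4.17))/0.268 = 5.0735

5.0735 rad/s


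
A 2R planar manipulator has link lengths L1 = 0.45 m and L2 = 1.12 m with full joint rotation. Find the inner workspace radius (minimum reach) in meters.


r_min = |L1 - L2| = |0.45 - 1.12| = 0.6700

0.6700 m


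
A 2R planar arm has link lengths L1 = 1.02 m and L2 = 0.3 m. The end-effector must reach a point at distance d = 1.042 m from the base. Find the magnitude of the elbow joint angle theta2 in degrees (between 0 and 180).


cos(th2) = (d^2 - L1^2 - L2^2)/(2*L1*L2) = (1.042^2 - 1.02^2 - 0.3^2)/(2*1.02*0.3) = -0.07293464
th2 = acos(-0.07293464) = 94.1826 deg

94.1826 degrees


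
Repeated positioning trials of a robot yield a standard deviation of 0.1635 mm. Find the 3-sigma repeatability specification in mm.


repeatability = 3*sigma = 3*0.1635 = 0.4905

0.4905 mm


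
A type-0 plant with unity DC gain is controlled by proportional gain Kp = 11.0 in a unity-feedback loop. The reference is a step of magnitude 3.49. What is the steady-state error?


e_ss = R/(1 + Kp) = 3.49/(1 + 11.0) = 3.49/12.0000 = 0.2908

0.2908


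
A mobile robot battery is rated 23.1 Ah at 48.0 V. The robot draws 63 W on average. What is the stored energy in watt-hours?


E = capacity * V = 23.1*48.0 = 1108.8000

1108.8000 Wh


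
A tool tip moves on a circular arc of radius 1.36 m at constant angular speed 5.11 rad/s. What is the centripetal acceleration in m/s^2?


a_c = omega^2 * r = 5.11^2 * 1.36 = 35.5125

35.5125 m/s^2


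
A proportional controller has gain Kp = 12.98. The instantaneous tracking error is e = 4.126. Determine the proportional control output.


u_P = Kp * e = 12.98 * 4.126 = 53.5555

53.5555


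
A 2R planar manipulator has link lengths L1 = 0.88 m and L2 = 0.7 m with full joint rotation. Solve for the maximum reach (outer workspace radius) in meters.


r_max = L1 + L2 = 0.88 + 0.7 = 1.5800

1.5800 m


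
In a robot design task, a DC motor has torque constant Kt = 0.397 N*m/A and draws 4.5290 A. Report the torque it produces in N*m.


tau = Kt * I = 0.397*4.5290 = 1.7980

1.7980 N*m


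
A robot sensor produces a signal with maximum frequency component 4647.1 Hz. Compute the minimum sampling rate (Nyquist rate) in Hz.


f_s,min = 2*f_max = 2*4647.1 = 9294.2000

9294.2000 Hz


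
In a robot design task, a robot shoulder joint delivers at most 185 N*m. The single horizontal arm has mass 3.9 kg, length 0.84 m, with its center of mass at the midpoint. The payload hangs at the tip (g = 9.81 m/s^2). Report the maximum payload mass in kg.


tau_arm = m_arm*g*(L/2) = 3.9*9.81*0.84/2 = 16.0688 N*m
tau_payload = tau_max - tau_arm = 185 - 16.0688 = 168.9312
m_payload = tau_payload / (g*L) = 168.9312 / (9.81*0.84) = 20.5004

20.5004 kg


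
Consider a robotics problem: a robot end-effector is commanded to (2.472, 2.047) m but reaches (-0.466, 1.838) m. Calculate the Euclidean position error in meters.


dx = -0.466 - (2.472) = -2.9380, dy = 1.838 - (2.047) = -0.2090
err = sqrt(8.631844 + 0.043681) = 2.9454

2.9454 m


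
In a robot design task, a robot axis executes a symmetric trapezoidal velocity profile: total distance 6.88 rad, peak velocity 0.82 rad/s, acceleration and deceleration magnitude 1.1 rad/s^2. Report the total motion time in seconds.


t_acc = v/a = 0.82/1.1 = 0.745455 s
d_acc = v^2/(2a) = 0.305636 rad (each ramp)
d_cruise = 6.88 - 2*0.305636 = 6.268728 rad
t_cruise = 6.268728/0.82 = 7.644790 s
t_total = 2*0.745455 + 7.644790 = 9.1357

9.1357 s


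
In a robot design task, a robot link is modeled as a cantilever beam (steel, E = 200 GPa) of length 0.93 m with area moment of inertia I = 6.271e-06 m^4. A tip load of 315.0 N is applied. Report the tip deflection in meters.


delta = F*L^3/(3*E*I) = 315.0*0.93^3/(3*2.000e+11*6.271e-06)
      = 253.372455/3762600 = 6.7340e-05

6.7340e-05 m


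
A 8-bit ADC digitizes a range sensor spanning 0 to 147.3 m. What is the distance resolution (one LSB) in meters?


res = range / 2^n = 147.3/2^8 = 147.3/256 = 0.5754

0.5754 m


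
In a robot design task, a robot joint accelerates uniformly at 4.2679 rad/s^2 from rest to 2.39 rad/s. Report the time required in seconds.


t = delta_omega / alpha = 2.39 / 4.2679 = 0.5600

0.5600 s


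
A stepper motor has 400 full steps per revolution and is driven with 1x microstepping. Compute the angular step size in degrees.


step = 360/(400*1) = 360/400 = 0.9000

0.9000 degrees


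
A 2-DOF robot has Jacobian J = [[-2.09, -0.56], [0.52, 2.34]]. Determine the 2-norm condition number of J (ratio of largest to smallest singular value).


JJ^T eigenvalues: trace(JJ^T) = 10.4277, det(JJ^T) = det(J)^2 = 21.15448036
s_max^2 = (10.4277 + sqrt(24.11900585))/2 = 7.66940522
s_min^2 = (10.4277 - sqrt(24.11900585))/2 = 2.75829478
kappa = s_max/s_min = sqrt(7.66940522/2.75829478) = 1.6675

1.6675


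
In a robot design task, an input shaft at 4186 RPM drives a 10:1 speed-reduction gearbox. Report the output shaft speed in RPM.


omega_out = omega_in / N = 4186 / 10 = 418.6000

418.6000 RPM


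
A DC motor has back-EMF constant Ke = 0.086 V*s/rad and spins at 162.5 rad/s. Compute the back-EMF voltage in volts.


V_emf = Ke * omega = 0.086*162.5 = 13.9750

13.9750 V


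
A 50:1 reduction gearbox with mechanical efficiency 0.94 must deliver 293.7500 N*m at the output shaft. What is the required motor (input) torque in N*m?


tau_in = tau_out / (N * eta) = 293.7500 / (50 * 0.94) = 6.2500

6.2500 N*m


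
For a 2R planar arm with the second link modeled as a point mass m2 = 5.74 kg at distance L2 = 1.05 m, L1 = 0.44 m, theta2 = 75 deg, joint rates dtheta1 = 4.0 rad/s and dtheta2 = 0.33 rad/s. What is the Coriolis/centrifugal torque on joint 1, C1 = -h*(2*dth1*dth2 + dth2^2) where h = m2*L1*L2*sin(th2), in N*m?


h = m2*L1*L2*sin(th2) = 5.74*0.44*1.05*sin(75 deg) = 2.561519
C1 = -h*(2*4.0*0.33 + 0.33^2) = -2.561519*2.7489 = -7.0414

-7.0414 N*m


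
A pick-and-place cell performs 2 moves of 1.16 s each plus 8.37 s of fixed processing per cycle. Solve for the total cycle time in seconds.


T = 2*1.16 + 8.37 = 10.6900

10.6900 s


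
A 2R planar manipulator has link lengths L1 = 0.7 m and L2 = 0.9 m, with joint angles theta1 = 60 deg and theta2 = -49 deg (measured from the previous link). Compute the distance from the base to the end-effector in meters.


x = L1*cos(th1) + L2*cos(th1+th2) = 1.233464
y = L1*sin(th1) + L2*sin(th1+th2) = 0.777946
d = sqrt(x^2 + y^2) = sqrt(1.521433 + 0.605200) = 1.4583

1.4583 m


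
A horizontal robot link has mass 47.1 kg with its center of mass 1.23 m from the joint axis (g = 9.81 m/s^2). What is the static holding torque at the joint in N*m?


tau = m*g*L = 47.1 * 9.81 * 1.23 = 568.3227

568.3227 N*m


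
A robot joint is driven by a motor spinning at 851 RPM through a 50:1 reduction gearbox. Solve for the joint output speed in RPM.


omega_joint = omega_motor / N = 851 / 50 = 17.0200

17.0200 RPM


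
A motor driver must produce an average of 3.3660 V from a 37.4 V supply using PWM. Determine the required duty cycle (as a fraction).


D = V_avg/V_supply = 3.3660/37.4 = 0.0900

0.0900


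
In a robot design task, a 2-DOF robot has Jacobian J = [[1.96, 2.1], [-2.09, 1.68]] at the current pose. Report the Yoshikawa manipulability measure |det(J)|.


det(J) = 1.96*1.68 - (2.1)*(-2.09) = 7.6818
|det(J)| = 7.6818

7.6818


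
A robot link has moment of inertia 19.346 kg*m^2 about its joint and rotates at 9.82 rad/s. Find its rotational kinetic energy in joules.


KE = (1/2)*I*omega^2 = 0.5*19.346*9.82^2 = 932.7906

932.7906 J


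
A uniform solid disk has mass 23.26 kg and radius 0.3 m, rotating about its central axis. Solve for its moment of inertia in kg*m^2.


I = (1/2)*m*R^2 = 0.5*23.26*0.3^2 = 1.0467

1.0467 kg*m^2


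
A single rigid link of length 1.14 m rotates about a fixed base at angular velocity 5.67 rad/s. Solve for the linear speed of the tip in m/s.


v = L*omega = 1.14 * 5.67 = 6.4638

6.4638 m/s


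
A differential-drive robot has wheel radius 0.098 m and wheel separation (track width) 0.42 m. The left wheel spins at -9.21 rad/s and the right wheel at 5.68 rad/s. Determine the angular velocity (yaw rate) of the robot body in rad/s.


omega = r*(wR - wL)/L = 0.098*(5.68 - (-9.21))/0.42 = 3.4743

3.4743 rad/s


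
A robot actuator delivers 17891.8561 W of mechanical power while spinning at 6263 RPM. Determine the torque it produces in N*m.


omega = 6263 * 2*pi/60 = 655.859826 rad/s
tau = P / omega = 17891.8561 / 655.859826 = 27.2800

27.2800 N*m


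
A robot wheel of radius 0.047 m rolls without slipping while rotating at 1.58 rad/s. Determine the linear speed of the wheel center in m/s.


v = omega * r = 1.58 * 0.047 = 0.0743

0.0743 m/s


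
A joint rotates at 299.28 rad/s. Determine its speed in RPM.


RPM = 299.28 * 60/(2*pi) = 2857.9135

2857.9135 RPM


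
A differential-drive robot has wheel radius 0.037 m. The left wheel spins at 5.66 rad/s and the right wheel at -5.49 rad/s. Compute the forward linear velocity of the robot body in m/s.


v = r*(wR + wL)/2 = 0.037*(-5.49 + 5.66)/2 = 0.0031

0.0031 m/s


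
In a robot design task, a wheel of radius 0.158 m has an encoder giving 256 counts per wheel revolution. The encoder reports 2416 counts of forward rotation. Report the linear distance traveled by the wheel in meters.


revs = 2416/256 = 9.437500
d = revs * 2*pi*r = 9.437500 * 2*pi*0.158 = 9.3690

9.3690 m


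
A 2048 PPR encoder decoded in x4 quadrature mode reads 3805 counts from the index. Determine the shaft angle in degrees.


angle = counts * 360 / (PPR*4) = 3805 * 360 / 8192 = 167.2119

167.2119 degrees


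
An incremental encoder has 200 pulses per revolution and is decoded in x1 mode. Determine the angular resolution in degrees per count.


resolution = 360 / (PPR * 1) = 360 / 200 = 1.8000

1.8000 degrees


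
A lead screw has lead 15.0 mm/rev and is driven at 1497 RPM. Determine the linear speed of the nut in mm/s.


v = lead * (RPM/60) = 15.0*1497/60 = 374.2500

374.2500 mm/s


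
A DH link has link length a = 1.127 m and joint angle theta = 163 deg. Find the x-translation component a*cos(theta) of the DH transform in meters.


a*cos(theta) = 1.127*cos(163 deg) = -1.0778

-1.0778 m


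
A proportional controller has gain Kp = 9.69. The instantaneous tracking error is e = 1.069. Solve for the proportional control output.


u_P = Kp * e = 9.69 * 1.069 = 10.3586

10.3586


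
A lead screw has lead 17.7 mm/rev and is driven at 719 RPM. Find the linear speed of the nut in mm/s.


v = lead * (RPM/60) = 17.7*719/60 = 212.1050

212.1050 mm/s


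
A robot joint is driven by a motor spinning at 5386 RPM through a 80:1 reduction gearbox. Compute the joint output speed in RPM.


omega_joint = omega_motor / N = 5386 / 80 = 67.3250

67.3250 RPM


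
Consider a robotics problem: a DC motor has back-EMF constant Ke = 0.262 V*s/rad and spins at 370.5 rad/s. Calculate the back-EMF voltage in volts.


V_emf = Ke * omega = 0.262*370.5 = 97.0710

97.0710 V


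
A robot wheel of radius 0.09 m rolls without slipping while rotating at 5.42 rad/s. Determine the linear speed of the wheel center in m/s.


v = omega * r = 5.42 * 0.09 = 0.4878

0.4878 m/s


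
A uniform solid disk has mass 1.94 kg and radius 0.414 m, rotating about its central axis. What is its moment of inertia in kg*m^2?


I = (1/2)*m*R^2 = 0.5*1.94*0.414^2 = 0.1663

0.1663 kg*m^2


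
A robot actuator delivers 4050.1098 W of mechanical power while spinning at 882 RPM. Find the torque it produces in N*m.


omega = 882 * 2*pi/60 = 92.362824 rad/s
tau = P / omega = 4050.1098 / 92.362824 = 43.8500

43.8500 N*m


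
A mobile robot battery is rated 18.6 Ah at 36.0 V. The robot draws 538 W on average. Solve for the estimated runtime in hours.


E = 18.6*36.0 = 669.6000 Wh
t = E/P = 669.6000/538 = 1.2446

1.2446 hours


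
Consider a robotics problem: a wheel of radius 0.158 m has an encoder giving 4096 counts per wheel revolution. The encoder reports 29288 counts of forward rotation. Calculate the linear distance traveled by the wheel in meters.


revs = 29288/4096 = 7.150391
d = revs * 2*pi*r = 7.150391 * 2*pi*0.158 = 7.0985

7.0985 m


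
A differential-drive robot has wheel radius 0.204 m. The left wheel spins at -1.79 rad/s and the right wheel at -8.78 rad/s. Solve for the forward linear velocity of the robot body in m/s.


v = r*(wR + wL)/2 = 0.204*(-8.78 + -1.79)/2 = -1.0781

-1.0781 m/s


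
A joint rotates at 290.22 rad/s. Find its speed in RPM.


RPM = 290.22 * 60/(2*pi) = 2771.3969

2771.3969 RPM


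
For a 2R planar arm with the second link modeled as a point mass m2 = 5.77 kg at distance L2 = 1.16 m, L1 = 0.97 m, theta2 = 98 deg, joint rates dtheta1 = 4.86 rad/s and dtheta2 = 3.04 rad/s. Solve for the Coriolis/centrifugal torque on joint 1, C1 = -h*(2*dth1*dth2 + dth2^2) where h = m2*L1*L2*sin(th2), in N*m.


h = m2*L1*L2*sin(th2) = 5.77*0.97*1.16*sin(98 deg) = 6.429220
C1 = -h*(2*4.86*3.04 + 3.04^2) = -6.429220*38.7904 = -249.3920

-249.3920 N*m


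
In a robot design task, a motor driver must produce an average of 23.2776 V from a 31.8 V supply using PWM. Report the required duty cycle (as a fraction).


D = V_avg/V_supply = 23.2776/31.8 = 0.7320

0.7320


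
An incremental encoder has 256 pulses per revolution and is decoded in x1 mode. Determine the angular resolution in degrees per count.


resolution = 360 / (PPR * 1) = 360 / 256 = 1.4062

1.4062 degrees


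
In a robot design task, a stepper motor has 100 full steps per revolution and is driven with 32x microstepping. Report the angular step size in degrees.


step = 360/(100*32) = 360/3200 = 0.1125

0.1125 degrees


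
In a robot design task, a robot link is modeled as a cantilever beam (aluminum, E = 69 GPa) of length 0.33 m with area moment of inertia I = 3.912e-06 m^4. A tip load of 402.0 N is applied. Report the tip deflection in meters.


delta = F*L^3/(3*E*I) = 402.0*0.33^3/(3*6.900e+10*3.912e-06)
      = 14.446674/809784 = 1.7840e-05

1.7840e-05 m


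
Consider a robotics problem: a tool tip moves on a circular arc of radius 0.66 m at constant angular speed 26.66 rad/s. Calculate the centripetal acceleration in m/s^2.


a_c = omega^2 * r = 26.66^2 * 0.66 = 469.0987

469.0987 m/s^2


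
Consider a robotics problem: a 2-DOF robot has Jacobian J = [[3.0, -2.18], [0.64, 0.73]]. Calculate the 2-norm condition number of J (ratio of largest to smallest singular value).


JJ^T eigenvalues: trace(JJ^T) = 14.6949, det(JJ^T) = det(J)^2 = 12.85365904
s_max^2 = (14.6949 + sqrt(164.52544985))/2 = 13.76082372
s_min^2 = (14.6949 - sqrt(164.52544985))/2 = 0.93407628
kappa = s_max/s_min = sqrt(13.76082372/0.93407628) = 3.8382

3.8382


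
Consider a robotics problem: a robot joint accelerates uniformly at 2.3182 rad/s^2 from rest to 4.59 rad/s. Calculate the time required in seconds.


t = delta_omega / alpha = 4.59 / 2.3182 = 1.9800

1.9800 s


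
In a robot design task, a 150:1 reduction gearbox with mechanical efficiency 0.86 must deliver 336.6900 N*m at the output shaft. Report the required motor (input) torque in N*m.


tau_in = tau_out / (N * eta) = 336.6900 / (150 * 0.86) = 2.6100

2.6100 N*m


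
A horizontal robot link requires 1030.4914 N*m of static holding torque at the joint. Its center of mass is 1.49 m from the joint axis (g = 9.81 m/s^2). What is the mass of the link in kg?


m = tau / (g*L) = 1030.4914 / (9.81 * 1.49) = 70.5000

70.5000 kg


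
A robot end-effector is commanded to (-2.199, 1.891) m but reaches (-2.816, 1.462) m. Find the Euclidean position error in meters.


dx = -2.816 - (-2.199) = -0.6170, dy = 1.462 - (1.891) = -0.4290
err = sqrt(0.380689 + 0.184041) = 0.7515

0.7515 m


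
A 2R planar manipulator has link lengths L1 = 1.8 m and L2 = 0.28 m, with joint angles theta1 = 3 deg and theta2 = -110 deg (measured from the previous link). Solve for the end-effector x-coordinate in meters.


x = L1*cos(th1) + L2*cos(th1+th2) = 1.8*cos(3 deg) + 0.28*cos(-107 deg) = 1.7157

1.7157 m


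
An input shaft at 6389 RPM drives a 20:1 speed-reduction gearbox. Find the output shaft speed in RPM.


omega_out = omega_in / N = 6389 / 20 = 319.4500

319.4500 RPM


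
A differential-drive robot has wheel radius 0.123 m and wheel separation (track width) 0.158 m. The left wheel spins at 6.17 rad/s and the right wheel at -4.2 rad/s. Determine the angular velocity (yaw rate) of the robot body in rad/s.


omega = r*(wR - wL)/L = 0.123*(-4.2 - (6.17))/0.158 = -8.0728

-8.0728 rad/s


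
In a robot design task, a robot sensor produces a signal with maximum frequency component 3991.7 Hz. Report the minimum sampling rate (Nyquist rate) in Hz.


f_s,min = 2*f_max = 2*3991.7 = 7983.4000

7983.4000 Hz


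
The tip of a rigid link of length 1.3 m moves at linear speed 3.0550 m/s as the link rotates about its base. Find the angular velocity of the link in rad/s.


omega = v / L = 3.0550 / 1.3 = 2.3500

2.3500 rad/s


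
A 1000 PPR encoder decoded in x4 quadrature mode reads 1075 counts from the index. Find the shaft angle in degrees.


angle = counts * 360 / (PPR*4) = 1075 * 360 / 4000 = 96.7500

96.7500 degrees


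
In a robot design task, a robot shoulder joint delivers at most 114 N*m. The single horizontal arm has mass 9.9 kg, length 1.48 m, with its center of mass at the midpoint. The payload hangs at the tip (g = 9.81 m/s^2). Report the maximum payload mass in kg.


tau_arm = m_arm*g*(L/2) = 9.9*9.81*1.48/2 = 71.8681 N*m
tau_payload = tau_max - tau_arm = 114 - 71.8681 = 42.1319
m_payload = tau_payload / (g*L) = 42.1319 / (9.81*1.48) = 2.9019

2.9019 kg


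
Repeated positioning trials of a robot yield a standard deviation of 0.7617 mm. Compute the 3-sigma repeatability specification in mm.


repeatability = 3*sigma = 3*0.7617 = 2.2851

2.2851 mm


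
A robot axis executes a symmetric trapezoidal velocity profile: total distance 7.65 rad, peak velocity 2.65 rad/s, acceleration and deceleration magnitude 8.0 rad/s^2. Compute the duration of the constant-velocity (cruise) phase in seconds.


t_acc = v/a = 0.331250 s, d_acc = v^2/(2a) = 0.438906 rad each
d_cruise = 7.65 - 2*0.438906 = 6.772188 rad
t_cruise = d_cruise/v = 6.772188/2.65 = 2.5555

2.5555 s


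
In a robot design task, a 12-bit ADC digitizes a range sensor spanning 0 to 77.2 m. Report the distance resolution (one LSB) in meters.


res = range / 2^n = 77.2/2^12 = 77.2/4096 = 0.0188

0.0188 m


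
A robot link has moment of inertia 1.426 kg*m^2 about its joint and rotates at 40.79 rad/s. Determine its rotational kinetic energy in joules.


KE = (1/2)*I*omega^2 = 0.5*1.426*40.79^2 = 1186.3066

1186.3066 J


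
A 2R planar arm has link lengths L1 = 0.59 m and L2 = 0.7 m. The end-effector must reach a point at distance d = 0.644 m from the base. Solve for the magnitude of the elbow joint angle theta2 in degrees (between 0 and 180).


cos(th2) = (d^2 - L1^2 - L2^2)/(2*L1*L2) = (0.644^2 - 0.59^2 - 0.7^2)/(2*0.59*0.7) = -0.51254722
th2 = acos(-0.51254722) = 120.8336 deg

120.8336 degrees


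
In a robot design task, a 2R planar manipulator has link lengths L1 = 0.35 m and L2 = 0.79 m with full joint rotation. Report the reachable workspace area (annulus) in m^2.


r_max = L1 + L2 = 1.1400, r_min = |L1 - L2| = 0.4400
A = pi*(r_max^2 - r_min^2) = pi*(1.2996 - 0.1936) = 3.4746

3.4746 m^2


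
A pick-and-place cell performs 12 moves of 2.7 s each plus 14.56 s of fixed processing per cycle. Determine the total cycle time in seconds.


T = 12*2.7 + 14.56 = 46.9600

46.9600 s


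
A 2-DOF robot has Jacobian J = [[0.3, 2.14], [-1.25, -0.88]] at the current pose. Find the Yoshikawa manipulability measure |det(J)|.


det(J) = 0.3*-0.88 - (2.14)*(-1.25) = 2.4110
|det(J)| = 2.4110

2.4110


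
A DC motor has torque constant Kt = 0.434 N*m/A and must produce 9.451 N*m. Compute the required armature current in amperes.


I = tau / Kt = 9.451/0.434 = 21.7765

21.7765 A


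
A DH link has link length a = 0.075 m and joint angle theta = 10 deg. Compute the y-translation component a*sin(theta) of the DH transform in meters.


a*sin(theta) = 0.075*sin(10 deg) = 0.0130

0.0130 m


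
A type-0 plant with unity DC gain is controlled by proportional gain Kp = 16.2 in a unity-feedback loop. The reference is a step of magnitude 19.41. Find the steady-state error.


e_ss = R/(1 + Kp) = 19.41/(1 + 16.2) = 19.41/17.2000 = 1.1285

1.1285


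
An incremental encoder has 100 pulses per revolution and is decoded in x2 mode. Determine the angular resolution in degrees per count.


resolution = 360 / (PPR * 2) = 360 / 200 = 1.8000

1.8000 degrees


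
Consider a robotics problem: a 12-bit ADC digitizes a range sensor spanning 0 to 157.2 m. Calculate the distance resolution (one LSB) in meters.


res = range / 2^n = 157.2/2^12 = 157.2/4096 = 0.0384

0.0384 m


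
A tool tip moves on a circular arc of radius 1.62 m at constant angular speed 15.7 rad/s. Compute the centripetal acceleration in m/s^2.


a_c = omega^2 * r = 15.7^2 * 1.62 = 399.3138

399.3138 m/s^2


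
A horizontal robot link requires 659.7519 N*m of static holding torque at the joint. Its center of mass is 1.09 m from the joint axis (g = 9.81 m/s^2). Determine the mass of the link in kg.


m = tau / (g*L) = 659.7519 / (9.81 * 1.09) = 61.7000

61.7000 kg


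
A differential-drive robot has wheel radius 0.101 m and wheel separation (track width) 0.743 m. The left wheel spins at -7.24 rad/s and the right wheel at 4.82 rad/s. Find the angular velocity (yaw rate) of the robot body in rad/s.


omega = r*(wR - wL)/L = 0.101*(4.82 - (-7.24))/0.743 = 1.6394

1.6394 rad/s


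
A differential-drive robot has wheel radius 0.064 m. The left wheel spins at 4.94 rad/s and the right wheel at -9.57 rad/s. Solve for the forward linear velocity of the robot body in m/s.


v = r*(wR + wL)/2 = 0.064*(-9.57 + 4.94)/2 = -0.1482

-0.1482 m/s


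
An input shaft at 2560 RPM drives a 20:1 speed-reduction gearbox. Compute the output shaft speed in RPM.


omega_out = omega_in / N = 2560 / 20 = 128.0000

128.0000 RPM


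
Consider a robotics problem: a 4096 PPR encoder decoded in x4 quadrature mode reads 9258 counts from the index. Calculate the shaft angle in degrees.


angle = counts * 360 / (PPR*4) = 9258 * 360 / 16384 = 203.4229

203.4229 degrees


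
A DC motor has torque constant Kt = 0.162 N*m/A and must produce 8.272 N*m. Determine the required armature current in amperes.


I = tau / Kt = 8.272/0.162 = 51.0617

51.0617 A


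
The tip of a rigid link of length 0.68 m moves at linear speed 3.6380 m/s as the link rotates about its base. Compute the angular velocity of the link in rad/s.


omega = v / L = 3.6380 / 0.68 = 5.3500

5.3500 rad/s


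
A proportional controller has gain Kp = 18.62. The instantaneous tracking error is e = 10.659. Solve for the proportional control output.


u_P = Kp * e = 18.62 * 10.659 = 198.4706

198.4706


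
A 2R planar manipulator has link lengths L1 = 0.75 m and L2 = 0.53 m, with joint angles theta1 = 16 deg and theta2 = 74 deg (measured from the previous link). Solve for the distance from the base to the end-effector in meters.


x = L1*cos(th1) + L2*cos(th1+th2) = 0.720946
y = L1*sin(th1) + L2*sin(th1+th2) = 0.736728
d = sqrt(x^2 + y^2) = sqrt(0.519763 + 0.542768) = 1.0308

1.0308 m


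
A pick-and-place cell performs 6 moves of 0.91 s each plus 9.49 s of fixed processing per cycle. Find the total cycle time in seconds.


T = 6*0.91 + 9.49 = 14.9500

14.9500 s


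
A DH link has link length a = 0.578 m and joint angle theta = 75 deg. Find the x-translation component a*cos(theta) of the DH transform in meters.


a*cos(theta) = 0.578*cos(75 deg) = 0.1496

0.1496 m


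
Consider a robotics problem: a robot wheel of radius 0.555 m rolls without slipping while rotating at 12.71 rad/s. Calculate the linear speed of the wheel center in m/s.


v = omega * r = 12.71 * 0.555 = 7.0541

7.0541 m/s


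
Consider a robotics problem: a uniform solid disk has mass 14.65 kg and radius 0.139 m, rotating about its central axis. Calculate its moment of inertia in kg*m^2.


I = (1/2)*m*R^2 = 0.5*14.65*0.139^2 = 0.1415

0.1415 kg*m^2


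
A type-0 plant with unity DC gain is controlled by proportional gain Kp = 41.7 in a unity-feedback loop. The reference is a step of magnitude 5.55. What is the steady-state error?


e_ss = R/(1 + Kp) = 5.55/(1 + 41.7) = 5.55/42.7000 = 0.1300

0.1300


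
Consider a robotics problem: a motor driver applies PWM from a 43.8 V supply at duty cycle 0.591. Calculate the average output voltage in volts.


V_avg = V_supply * D = 43.8*0.591 = 25.8858

25.8858 V


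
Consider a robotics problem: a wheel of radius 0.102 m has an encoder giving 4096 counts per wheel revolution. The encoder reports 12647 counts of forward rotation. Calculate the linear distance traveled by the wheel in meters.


revs = 12647/4096 = 3.087646
d = revs * 2*pi*r = 3.087646 * 2*pi*0.102 = 1.9788

1.9788 m


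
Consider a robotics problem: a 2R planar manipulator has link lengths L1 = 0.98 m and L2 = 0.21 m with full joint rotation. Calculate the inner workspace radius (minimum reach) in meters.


r_min = |L1 - L2| = |0.98 - 0.21| = 0.7700

0.7700 m


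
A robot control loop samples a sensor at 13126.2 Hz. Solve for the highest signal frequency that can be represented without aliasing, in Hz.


f_max = f_s/2 = 13126.2/2 = 6563.1000

6563.1000 Hz


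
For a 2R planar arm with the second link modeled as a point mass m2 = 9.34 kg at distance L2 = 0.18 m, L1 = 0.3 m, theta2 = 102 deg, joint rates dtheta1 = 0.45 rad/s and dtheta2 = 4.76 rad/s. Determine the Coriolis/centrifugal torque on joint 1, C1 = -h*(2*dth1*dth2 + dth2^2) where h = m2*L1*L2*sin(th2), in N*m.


h = m2*L1*L2*sin(th2) = 9.34*0.3*0.18*sin(102 deg) = 0.493339
C1 = -h*(2*0.45*4.76 + 4.76^2) = -0.493339*26.9416 = -13.2913

-13.2913 N*m


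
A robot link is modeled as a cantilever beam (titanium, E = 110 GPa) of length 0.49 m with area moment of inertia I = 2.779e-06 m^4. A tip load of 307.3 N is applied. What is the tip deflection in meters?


delta = F*L^3/(3*E*I) = 307.3*0.49^3/(3*1.100e+11*2.779e-06)
      = 36.1535377/917070 = 3.9423e-05

3.9423e-05 m


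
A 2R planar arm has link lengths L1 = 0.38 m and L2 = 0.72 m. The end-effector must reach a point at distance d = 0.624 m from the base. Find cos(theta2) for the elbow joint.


cos(th2) = (d^2 - L1^2 - L2^2)/(2*L1*L2) = (0.624^2 - 0.38^2 - 0.72^2)/(2*0.38*0.72) = -0.4997

-0.4997
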